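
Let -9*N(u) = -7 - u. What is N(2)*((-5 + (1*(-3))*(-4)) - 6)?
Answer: 1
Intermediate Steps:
N(u) = 7/9 + u/9 (N(u) = -(-7 - u)/9 = 7/9 + u/9)
N(2)*((-5 + (1*(-3))*(-4)) - 6) = (7/9 + (⅑)*2)*((-5 + (1*(-3))*(-4)) - 6) = (7/9 + 2/9)*((-5 - 3*(-4)) - 6) = 1*((-5 + 12) - 6) = 1*(7 - 6) = 1*1 = 1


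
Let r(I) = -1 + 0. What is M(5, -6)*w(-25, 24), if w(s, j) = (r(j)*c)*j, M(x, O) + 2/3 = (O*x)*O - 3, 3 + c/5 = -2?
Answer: 105800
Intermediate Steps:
c = -25 (c = -15 + 5*(-2) = -15 - 10 = -25)
r(I) = -1
M(x, O) = -11/3 + x*O**2 (M(x, O) = -2/3 + ((O*x)*O - 3) = -2/3 + (x*O**2 - 3) = -2/3 + (-3 + x*O**2) = -11/3 + x*O**2)
w(s, j) = 25*j (w(s, j) = (-1*(-25))*j = 25*j)
M(5, -6)*w(-25, 24) = (-11/3 + 5*(-6)**2)*(25*24) = (-11/3 + 5*36)*600 = (-11/3 + 180)*600 = (529/3)*600 = 105800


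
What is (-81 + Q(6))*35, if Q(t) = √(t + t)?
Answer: -2835 + 70*√3 ≈ -2713.8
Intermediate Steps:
Q(t) = √2*√t (Q(t) = √(2*t) = √2*√t)
(-81 + Q(6))*35 = (-81 + √2*√6)*35 = (-81 + 2*√3)*35 = -2835 + 70*√3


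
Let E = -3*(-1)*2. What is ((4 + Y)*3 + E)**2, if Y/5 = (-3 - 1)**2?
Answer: 66564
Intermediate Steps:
Y = 80 (Y = 5*(-3 - 1)**2 = 5*(-4)**2 = 5*16 = 80)
E = 6 (E = 3*2 = 6)
((4 + Y)*3 + E)**2 = ((4 + 80)*3 + 6)**2 = (84*3 + 6)**2 = (252 + 6)**2 = 258**2 = 66564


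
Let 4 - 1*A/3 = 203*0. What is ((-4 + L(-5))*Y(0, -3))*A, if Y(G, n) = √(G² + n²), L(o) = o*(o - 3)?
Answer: 1296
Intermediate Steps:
L(o) = o*(-3 + o)
A = 12 (A = 12 - 609*0 = 12 - 3*0 = 12 + 0 = 12)
((-4 + L(-5))*Y(0, -3))*A = ((-4 - 5*(-3 - 5))*√(0² + (-3)²))*12 = ((-4 - 5*(-8))*√(0 + 9))*12 = ((-4 + 40)*√9)*12 = (36*3)*12 = 108*12 = 1296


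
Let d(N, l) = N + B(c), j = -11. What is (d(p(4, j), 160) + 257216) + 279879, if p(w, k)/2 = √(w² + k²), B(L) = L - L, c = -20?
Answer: 537095 + 2*√137 ≈ 5.3712e+5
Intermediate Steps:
B(L) = 0
p(w, k) = 2*√(k² + w²) (p(w, k) = 2*√(w² + k²) = 2*√(k² + w²))
d(N, l) = N (d(N, l) = N + 0 = N)
(d(p(4, j), 160) + 257216) + 279879 = (2*√((-11)² + 4²) + 257216) + 279879 = (2*√(121 + 16) + 257216) + 279879 = (2*√137 + 257216) + 279879 = (257216 + 2*√137) + 279879 = 537095 + 2*√137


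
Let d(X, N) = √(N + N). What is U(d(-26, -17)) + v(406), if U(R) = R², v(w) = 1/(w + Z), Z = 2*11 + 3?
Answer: -14653/431 ≈ -33.998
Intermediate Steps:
Z = 25 (Z = 22 + 3 = 25)
d(X, N) = √2*√N (d(X, N) = √(2*N) = √2*√N)
v(w) = 1/(25 + w) (v(w) = 1/(w + 25) = 1/(25 + w))
U(d(-26, -17)) + v(406) = (√2*√(-17))² + 1/(25 + 406) = (√2*(I*√17))² + 1/431 = (I*√34)² + 1/431 = -34 + 1/431 = -14653/431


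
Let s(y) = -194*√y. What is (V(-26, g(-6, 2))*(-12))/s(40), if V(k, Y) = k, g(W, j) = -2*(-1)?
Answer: -39*√10/485 ≈ -0.25429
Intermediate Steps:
g(W, j) = 2
(V(-26, g(-6, 2))*(-12))/s(40) = (-26*(-12))/((-388*√10)) = 312/((-388*√10)) = 312*(-√10/3880) = -39*√10/485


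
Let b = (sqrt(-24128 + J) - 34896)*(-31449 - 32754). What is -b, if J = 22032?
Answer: -2240427888 + 256812*I*sqrt(131) ≈ -2.2404e+9 + 2.9393e+6*I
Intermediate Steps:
b = 2240427888 - 256812*I*sqrt(131) (b = (sqrt(-24128 + 22032) - 34896)*(-31449 - 32754) = (sqrt(-2096) - 34896)*(-64203) = (4*I*sqrt(131) - 34896)*(-64203) = (-34896 + 4*I*sqrt(131))*(-64203) = 2240427888 - 256812*I*sqrt(131) ≈ 2.2404e+9 - 2.9393e+6*I)
-b = -(2240427888 - 256812*I*sqrt(131)) = -2240427888 + 256812*I*sqrt(131)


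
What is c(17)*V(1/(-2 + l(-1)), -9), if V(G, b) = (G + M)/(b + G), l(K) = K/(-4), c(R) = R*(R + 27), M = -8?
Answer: 44880/67 ≈ 669.85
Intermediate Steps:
c(R) = R*(27 + R)
l(K) = -K/4 (l(K) = K*(-¼) = -K/4)
V(G, b) = (-8 + G)/(G + b) (V(G, b) = (G - 8)/(b + G) = (-8 + G)/(G + b))
c(17)*V(1/(-2 + l(-1)), -9) = (17*(27 + 17))*((-8 + 1/(-2 - ¼*(-1)))/(1/(-2 - ¼*(-1)) - 9)) = (17*44)*((-8 + 1/(-2 + ¼))/(1/(-2 + ¼) - 9)) = 748*((-8 + 1/(-7/4))/(1/(-7/4) - 9)) = 748*((-8 - 4/7)/(-4/7 - 9)) = 748*(-60/7/(-67/7)) = 748*(-7/67*(-60/7)) = 748*(60/67) = 44880/67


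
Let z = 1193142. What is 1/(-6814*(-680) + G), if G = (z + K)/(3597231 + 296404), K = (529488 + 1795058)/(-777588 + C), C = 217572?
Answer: 1090248949080/5051690644629304463 ≈ 2.1582e-7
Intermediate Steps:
K = -1162273/280008 (K = (529488 + 1795058)/(-777588 + 217572) = 2324546/(-560016) = 2324546*(-1/560016) = -1162273/280008 ≈ -4.1509)
G = 334088142863/1090248949080 (G = (1193142 - 1162273/280008)/(3597231 + 296404) = (334088142863/280008)/3893635 = (334088142863/280008)*(1/3893635) = 334088142863/1090248949080 ≈ 0.30643)
1/(-6814*(-680) + G) = 1/(-6814*(-680) + 334088142863/1090248949080) = 1/(4633520 + 334088142863/1090248949080) = 1/(5051690644629304463/1090248949080) = 1090248949080/5051690644629304463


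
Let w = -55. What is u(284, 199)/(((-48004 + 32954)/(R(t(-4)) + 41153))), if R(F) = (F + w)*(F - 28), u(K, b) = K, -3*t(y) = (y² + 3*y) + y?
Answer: -866058/1075 ≈ -805.64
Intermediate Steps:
t(y) = -4*y/3 - y²/3 (t(y) = -((y² + 3*y) + y)/3 = -(y² + 4*y)/3 = -4*y/3 - y²/3)
R(F) = (-55 + F)*(-28 + F) (R(F) = (F - 55)*(F - 28) = (-55 + F)*(-28 + F))
u(284, 199)/(((-48004 + 32954)/(R(t(-4)) + 41153))) = 284/(((-48004 + 32954)/((1540 + (-⅓*(-4)*(4 - 4))² - (-83)*(-4)*(4 - 4)/3) + 41153))) = 284/((-15050/((1540 + (-⅓*(-4)*0)² - (-83)*(-4)*0/3) + 41153))) = 284/((-15050/((1540 + 0² - 83*0) + 41153))) = 284/((-15050/((1540 + 0 + 0) + 41153))) = 284/((-15050/(1540 + 41153))) = 284/((-15050/42693)) = 284/((-15050*1/42693)) = 284/(-2150/6099) = 284*(-6099/2150) = -866058/1075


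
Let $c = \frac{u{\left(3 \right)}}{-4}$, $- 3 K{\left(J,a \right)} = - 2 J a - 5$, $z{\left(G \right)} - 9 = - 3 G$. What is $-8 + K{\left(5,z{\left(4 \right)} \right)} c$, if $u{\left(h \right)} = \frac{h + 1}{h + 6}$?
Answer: $- \frac{191}{27} \approx -7.0741$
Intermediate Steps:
$z{\left(G \right)} = 9 - 3 G$
$u{\left(h \right)} = \frac{1 + h}{6 + h}$
$K{\left(J,a \right)} = \frac{5}{3} + \frac{2 J a}{3}$ ($K{\left(J,a \right)} = - \frac{- 2 J a - 5}{3} = - \frac{-5 - 2 J a}{3} = \frac{5}{3} + \frac{2 J a}{3}$)
$c = - \frac{1}{9}$ ($c = \frac{\frac{1}{6 + 3} \left(1 + 3\right)}{-4} = \frac{1}{9} \cdot 4 \left(- \frac{1}{4}\right) = \frac{4}{9} \left(- \frac{1}{4}\right) = - \frac{1}{9} \approx -0.11111$)
$-8 + K{\left(5,z{\left(4 \right)} \right)} c = -8 + \left(\frac{5}{3} + \frac{2}{3} \cdot 5 \left(9 - 12\right)\right) \left(- \frac{1}{9}\right) = -8 + \left(\frac{5}{3} + \frac{2}{3} \cdot 5 \left(-3\right)\right) \left(- \frac{1}{9}\right) = -8 + \left(\frac{5}{3} - 10\right) \left(- \frac{1}{9}\right) = -8 - - \frac{25}{27} = -8 + \frac{25}{27} = - \frac{191}{27}$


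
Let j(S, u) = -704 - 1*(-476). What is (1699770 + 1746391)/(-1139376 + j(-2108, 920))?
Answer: -3446161/1139604 ≈ -3.0240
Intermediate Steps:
j(S, u) = -228 (j(S, u) = -704 + 476 = -228)
(1699770 + 1746391)/(-1139376 + j(-2108, 920)) = (1699770 + 1746391)/(-1139376 - 228) = 3446161/(-1139604) = 3446161*(-1/1139604) = -3446161/1139604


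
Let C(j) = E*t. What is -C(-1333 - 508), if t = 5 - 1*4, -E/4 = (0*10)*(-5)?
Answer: 0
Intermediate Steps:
E = 0 (E = -4*0*10*(-5) = -0*(-5) = -4*0 = 0)
t = 1 (t = 5 - 4 = 1)
C(j) = 0 (C(j) = 0*1 = 0)
-C(-1333 - 508) = -1*0 = 0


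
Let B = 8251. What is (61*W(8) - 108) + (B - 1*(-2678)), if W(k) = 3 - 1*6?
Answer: 10638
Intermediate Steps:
W(k) = -3 (W(k) = 3 - 6 = -3)
(61*W(8) - 108) + (B - 1*(-2678)) = (61*(-3) - 108) + (8251 - 1*(-2678)) = (-183 - 108) + (8251 + 2678) = -291 + 10929 = 10638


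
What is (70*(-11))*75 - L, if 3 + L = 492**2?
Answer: -299811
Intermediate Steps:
L = 242061 (L = -3 + 492**2 = -3 + 242064 = 242061)
(70*(-11))*75 - L = (70*(-11))*75 - 1*242061 = -770*75 - 242061 = -57750 - 242061 = -299811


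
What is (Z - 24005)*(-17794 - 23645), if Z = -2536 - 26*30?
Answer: 1132154919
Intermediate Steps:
Z = -3316 (Z = -2536 - 1*780 = -2536 - 780 = -3316)
(Z - 24005)*(-17794 - 23645) = (-3316 - 24005)*(-17794 - 23645) = -27321*(-41439) = 1132154919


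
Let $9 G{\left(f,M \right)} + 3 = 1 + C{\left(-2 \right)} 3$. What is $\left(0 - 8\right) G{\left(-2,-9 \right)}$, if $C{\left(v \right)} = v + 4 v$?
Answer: $\frac{256}{9} \approx 28.444$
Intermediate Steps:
$C{\left(v \right)} = 5 v$
$G{\left(f,M \right)} = - \frac{32}{9}$ ($G{\left(f,M \right)} = - \frac{1}{3} + \frac{1 + 5 \left(-2\right) 3}{9} = - \frac{1}{3} + \frac{1 - 30}{9} = - \frac{1}{3} + \frac{1}{9} \left(-29\right) = - \frac{1}{3} - \frac{29}{9} = - \frac{32}{9}$)
$\left(0 - 8\right) G{\left(-2,-9 \right)} = \left(0 - 8\right) \left(- \frac{32}{9}\right) = \left(-8\right) \left(- \frac{32}{9}\right) = \frac{256}{9}$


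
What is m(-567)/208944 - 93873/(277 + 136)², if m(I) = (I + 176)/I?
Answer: -1588740681575/2886788900016 ≈ -0.55035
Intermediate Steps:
m(I) = (176 + I)/I
m(-567)/208944 - 93873/(277 + 136)² = ((176 - 567)/(-567))/208944 - 93873/(277 + 136)² = -1/567*(-391)*(1/208944) - 93873/(413²) = (391/567)*(1/208944) - 93873/170569 = 391/118471248 - 93873*1/170569 = 391/118471248 - 93873/170569 = -1588740681575/2886788900016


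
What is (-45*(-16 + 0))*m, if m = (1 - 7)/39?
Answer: -1440/13 ≈ -110.77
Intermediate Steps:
m = -2/13 (m = -6*1/39 = -2/13 ≈ -0.15385)
(-45*(-16 + 0))*m = -45*(-16 + 0)*(-2/13) = -45*(-16)*(-2/13) = 720*(-2/13) = -1440/13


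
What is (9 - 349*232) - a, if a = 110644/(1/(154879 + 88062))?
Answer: -26880044963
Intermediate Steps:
a = 26879964004 (a = 110644/(1/242941) = 110644*242941 = 26879964004)
(9 - 349*232) - a = (9 - 349*232) - 1*26879964004 = (9 - 80968) - 26879964004 = -80959 - 26879964004 = -26880044963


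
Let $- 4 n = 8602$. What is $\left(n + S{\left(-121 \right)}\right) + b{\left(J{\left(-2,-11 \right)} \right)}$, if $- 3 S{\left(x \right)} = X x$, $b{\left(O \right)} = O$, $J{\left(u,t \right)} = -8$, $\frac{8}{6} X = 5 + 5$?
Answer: $-1856$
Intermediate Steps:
$X = \frac{15}{2}$ ($X = \frac{3 \left(5 + 5\right)}{4} = \frac{3}{4} \cdot 10 = \frac{15}{2} \approx 7.5$)
$n = - \frac{4301}{2}$ ($n = \left(- \frac{1}{4}\right) 8602 = - \frac{4301}{2} \approx -2150.5$)
$S{\left(x \right)} = - \frac{5 x}{2}$ ($S{\left(x \right)} = - \frac{\frac{15}{2} x}{3} = - \frac{5 x}{2}$)
$\left(n + S{\left(-121 \right)}\right) + b{\left(J{\left(-2,-11 \right)} \right)} = \left(- \frac{4301}{2} - - \frac{605}{2}\right) - 8 = \left(- \frac{4301}{2} + \frac{605}{2}\right) - 8 = -1848 - 8 = -1856$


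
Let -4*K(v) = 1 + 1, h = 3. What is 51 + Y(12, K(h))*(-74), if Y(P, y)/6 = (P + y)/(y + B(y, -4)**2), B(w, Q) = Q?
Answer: -8631/31 ≈ -278.42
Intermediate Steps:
K(v) = -1/2 (K(v) = -(1 + 1)/4 = -1/4*2 = -1/2)
Y(P, y) = 6*(P + y)/(16 + y) (Y(P, y) = 6*((P + y)/(y + (-4)**2)) = 6*((P + y)/(y + 16)) = 6*((P + y)/(16 + y)) = 6*(P + y)/(16 + y))
51 + Y(12, K(h))*(-74) = 51 + (6*(12 - 1/2)/(16 - 1/2))*(-74) = 51 + (6*(23/2)/(31/2))*(-74) = 51 + (6*(2/31)*(23/2))*(-74) = 51 + (138/31)*(-74) = 51 - 10212/31 = -8631/31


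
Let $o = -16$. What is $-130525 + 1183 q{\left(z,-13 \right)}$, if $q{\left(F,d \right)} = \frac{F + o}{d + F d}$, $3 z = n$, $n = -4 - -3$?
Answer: $- \frac{256591}{2} \approx -1.283 \cdot 10^{5}$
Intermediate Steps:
$n = -1$ ($n = -4 + 3 = -1$)
$z = - \frac{1}{3}$ ($z = \frac{1}{3} \left(-1\right) = - \frac{1}{3} \approx -0.33333$)
$q{\left(F,d \right)} = \frac{-16 + F}{d + F d}$ ($q{\left(F,d \right)} = \frac{F - 16}{d + F d} = \frac{-16 + F}{d + F d}$)
$-130525 + 1183 q{\left(z,-13 \right)} = -130525 + 1183 \frac{-16 - \frac{1}{3}}{\left(-13\right) \left(1 - \frac{1}{3}\right)} = -130525 + 1183 \left(\left(- \frac{1}{13}\right) \frac{1}{\frac{2}{3}} \left(- \frac{49}{3}\right)\right) = -130525 + 1183 \left(\left(- \frac{1}{13}\right) \frac{3}{2} \left(- \frac{49}{3}\right)\right) = -130525 + 1183 \cdot \frac{49}{26} = -130525 + \frac{4459}{2} = - \frac{256591}{2}$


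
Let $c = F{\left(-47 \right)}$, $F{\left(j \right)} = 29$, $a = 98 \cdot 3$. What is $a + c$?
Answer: $323$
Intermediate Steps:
$a = 294$
$c = 29$
$a + c = 294 + 29 = 323$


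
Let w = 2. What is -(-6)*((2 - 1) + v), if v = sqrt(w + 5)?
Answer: 6 + 6*sqrt(7) ≈ 21.875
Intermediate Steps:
v = sqrt(7) (v = sqrt(2 + 5) = sqrt(7) ≈ 2.6458)
-(-6)*((2 - 1) + v) = -(-6)*((2 - 1) + sqrt(7)) = -(-6)*(1 + sqrt(7)) = -(-6 - 6*sqrt(7)) = 6 + 6*sqrt(7)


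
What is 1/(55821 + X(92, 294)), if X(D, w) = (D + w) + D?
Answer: 1/56299 ≈ 1.7762e-5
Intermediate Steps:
X(D, w) = w + 2*D
1/(55821 + X(92, 294)) = 1/(55821 + (294 + 2*92)) = 1/(55821 + (294 + 184)) = 1/(55821 + 478) = 1/56299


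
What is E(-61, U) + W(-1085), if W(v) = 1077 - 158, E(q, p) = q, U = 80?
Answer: 858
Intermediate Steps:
W(v) = 919
E(-61, U) + W(-1085) = -61 + 919 = 858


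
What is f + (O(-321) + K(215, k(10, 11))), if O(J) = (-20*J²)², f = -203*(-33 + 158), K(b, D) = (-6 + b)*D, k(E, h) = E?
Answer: 4246979049115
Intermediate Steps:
K(b, D) = D*(-6 + b)
f = -25375 (f = -203*125 = -25375)
O(J) = 400*J⁴
f + (O(-321) + K(215, k(10, 11))) = -25375 + (400*(-321)⁴ + 10*(-6 + 215)) = -25375 + (400*10617447681 + 10*209) = -25375 + (4246979072400 + 2090) = -25375 + 4246979074490 = 4246979049115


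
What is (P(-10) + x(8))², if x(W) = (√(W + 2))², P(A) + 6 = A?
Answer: 36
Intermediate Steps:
P(A) = -6 + A
x(W) = 2 + W (x(W) = (√(2 + W))² = 2 + W)
(P(-10) + x(8))² = ((-6 - 10) + (2 + 8))² = (-16 + 10)² = (-6)² = 36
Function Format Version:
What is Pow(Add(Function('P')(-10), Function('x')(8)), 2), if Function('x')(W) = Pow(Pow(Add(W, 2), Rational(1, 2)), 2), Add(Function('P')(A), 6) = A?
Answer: 36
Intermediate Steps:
Function('P')(A) = Add(-6, A)
Function('x')(W) = Add(2, W) (Function('x')(W) = Pow(Pow(Add(2, W), Rational(1, 2)), 2) = Add(2, W))
Pow(Add(Function('P')(-10), Function('x')(8)), 2) = Pow(Add(Add(-6, -10), Add(2, 8)), 2) = Pow(Add(-16, 10), 2) = Pow(-6, 2) = 36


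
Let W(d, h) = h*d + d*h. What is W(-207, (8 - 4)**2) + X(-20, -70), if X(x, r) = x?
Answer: -6644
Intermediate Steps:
W(d, h) = 2*d*h (W(d, h) = d*h + d*h = 2*d*h)
W(-207, (8 - 4)**2) + X(-20, -70) = 2*(-207)*(8 - 4)**2 - 20 = 2*(-207)*4**2 - 20 = 2*(-207)*16 - 20 = -6624 - 20 = -6644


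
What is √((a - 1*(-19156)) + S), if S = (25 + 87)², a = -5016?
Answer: 2*√6671 ≈ 163.35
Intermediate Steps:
S = 12544 (S = 112² = 12544)
√((a - 1*(-19156)) + S) = √((-5016 - 1*(-19156)) + 12544) = √((-5016 + 19156) + 12544) = √(14140 + 12544) = √26684 = 2*√6671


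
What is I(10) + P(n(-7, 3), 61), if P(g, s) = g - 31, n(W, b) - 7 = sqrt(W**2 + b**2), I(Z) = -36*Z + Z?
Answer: -374 + sqrt(58) ≈ -366.38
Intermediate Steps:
I(Z) = -35*Z
n(W, b) = 7 + sqrt(W**2 + b**2)
P(g, s) = -31 + g
I(10) + P(n(-7, 3), 61) = -35*10 + (-31 + (7 + sqrt((-7)**2 + 3**2))) = -350 + (-31 + (7 + sqrt(49 + 9))) = -350 + (-31 + (7 + sqrt(58))) = -350 + (-24 + sqrt(58)) = -374 + sqrt(58)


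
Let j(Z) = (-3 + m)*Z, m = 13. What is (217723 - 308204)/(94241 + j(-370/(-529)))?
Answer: -47864449/49857189 ≈ -0.96003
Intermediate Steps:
j(Z) = 10*Z (j(Z) = (-3 + 13)*Z = 10*Z)
(217723 - 308204)/(94241 + j(-370/(-529))) = (217723 - 308204)/(94241 + 10*(-370/(-529))) = -90481/(94241 + 10*(-370*(-1/529))) = -90481/(94241 + 10*(370/529)) = -90481/(94241 + 3700/529) = -90481/49857189/529 = -90481*529/49857189 = -47864449/49857189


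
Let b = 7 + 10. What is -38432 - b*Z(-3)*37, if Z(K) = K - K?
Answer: -38432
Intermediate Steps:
Z(K) = 0
b = 17
-38432 - b*Z(-3)*37 = -38432 - 17*0*37 = -38432 - 0*37 = -38432 - 1*0 = -38432 + 0 = -38432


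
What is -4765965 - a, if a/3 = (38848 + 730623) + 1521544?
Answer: -11639010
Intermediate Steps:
a = 6873045 (a = 3*((38848 + 730623) + 1521544) = 3*(769471 + 1521544) = 3*2291015 = 6873045)
-4765965 - a = -4765965 - 1*6873045 = -4765965 - 6873045 = -11639010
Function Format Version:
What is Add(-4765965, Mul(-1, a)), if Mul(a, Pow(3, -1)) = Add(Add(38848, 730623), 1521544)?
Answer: -11639010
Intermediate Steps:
a = 6873045 (a = Mul(3, Add(Add(38848, 730623), 1521544)) = Mul(3, Add(769471, 1521544)) = Mul(3, 2291015) = 6873045)
Add(-4765965, Mul(-1, a)) = Add(-4765965, Mul(-1, 6873045)) = Add(-4765965, -6873045) = -11639010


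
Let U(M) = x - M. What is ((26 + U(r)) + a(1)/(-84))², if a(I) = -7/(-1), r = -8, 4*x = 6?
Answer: 180625/144 ≈ 1254.3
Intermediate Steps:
x = 3/2 (x = (¼)*6 = 3/2 ≈ 1.5000)
a(I) = 7 (a(I) = -7*(-1) = 7)
U(M) = 3/2 - M
((26 + U(r)) + a(1)/(-84))² = ((26 + (3/2 - 1*(-8))) + 7/(-84))² = ((26 + (3/2 + 8)) + 7*(-1/84))² = ((26 + 19/2) - 1/12)² = (71/2 - 1/12)² = (425/12)² = 180625/144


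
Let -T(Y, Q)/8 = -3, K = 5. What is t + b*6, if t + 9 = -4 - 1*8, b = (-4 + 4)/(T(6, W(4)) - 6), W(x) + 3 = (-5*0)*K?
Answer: -21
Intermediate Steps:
W(x) = -3 (W(x) = -3 - 5*0*5 = -3 + 0*5 = -3 + 0 = -3)
T(Y, Q) = 24 (T(Y, Q) = -8*(-3) = 24)
b = 0 (b = (-4 + 4)/(24 - 6) = 0/18 = 0*(1/18) = 0)
t = -21 (t = -9 + (-4 - 1*8) = -9 + (-4 - 8) = -9 - 12 = -21)
t + b*6 = -21 + 0*6 = -21 + 0 = -21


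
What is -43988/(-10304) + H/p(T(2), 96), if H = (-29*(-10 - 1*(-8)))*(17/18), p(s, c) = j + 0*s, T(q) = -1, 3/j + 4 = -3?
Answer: -1227551/9936 ≈ -123.55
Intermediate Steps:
j = -3/7 (j = 3/(-4 - 3) = 3/(-7) = 3*(-1/7) = -3/7 ≈ -0.42857)
p(s, c) = -3/7 (p(s, c) = -3/7 + 0*s = -3/7 + 0 = -3/7)
H = 493/9 (H = (-29*(-10 + 8))*(17*(1/18)) = -29*(-2)*(17/18) = 58*(17/18) = 493/9 ≈ 54.778)
-43988/(-10304) + H/p(T(2), 96) = -43988/(-10304) + 493/(9*(-3/7)) = -43988*(-1/10304) + (493/9)*(-7/3) = 1571/368 - 3451/27 = -1227551/9936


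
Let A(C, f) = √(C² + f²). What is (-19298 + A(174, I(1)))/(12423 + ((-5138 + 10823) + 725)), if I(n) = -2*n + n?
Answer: -19298/18833 + √30277/18833 ≈ -1.0155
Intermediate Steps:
I(n) = -n
(-19298 + A(174, I(1)))/(12423 + ((-5138 + 10823) + 725)) = (-19298 + √(174² + (-1*1)²))/(12423 + ((-5138 + 10823) + 725)) = (-19298 + √(30276 + (-1)²))/(12423 + (5685 + 725)) = (-19298 + √(30276 + 1))/(12423 + 6410) = (-19298 + √30277)/18833 = (-19298 + √30277)*(1/18833) = -19298/18833 + √30277/18833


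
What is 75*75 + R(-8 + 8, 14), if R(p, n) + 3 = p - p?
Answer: 5622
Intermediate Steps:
R(p, n) = -3 (R(p, n) = -3 + (p - p) = -3 + 0 = -3)
75*75 + R(-8 + 8, 14) = 75*75 - 3 = 5625 - 3 = 5622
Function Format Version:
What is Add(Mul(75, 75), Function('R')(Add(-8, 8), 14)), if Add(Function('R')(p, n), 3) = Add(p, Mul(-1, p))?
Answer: 5622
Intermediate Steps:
Function('R')(p, n) = -3 (Function('R')(p, n) = Add(-3, Add(p, Mul(-1, p))) = Add(-3, 0) = -3)
Add(Mul(75, 75), Function('R')(Add(-8, 8), 14)) = Add(Mul(75, 75), -3) = Add(5625, -3) = 5622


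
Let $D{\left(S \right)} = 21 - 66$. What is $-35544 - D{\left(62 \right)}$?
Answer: $-35499$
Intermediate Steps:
$D{\left(S \right)} = -45$
$-35544 - D{\left(62 \right)} = -35544 - -45 = -35544 + 45 = -35499$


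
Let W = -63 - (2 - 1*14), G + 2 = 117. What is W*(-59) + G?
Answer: 3124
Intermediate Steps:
G = 115 (G = -2 + 117 = 115)
W = -51 (W = -63 - (2 - 14) = -63 - 1*(-12) = -63 + 12 = -51)
W*(-59) + G = -51*(-59) + 115 = 3009 + 115 = 3124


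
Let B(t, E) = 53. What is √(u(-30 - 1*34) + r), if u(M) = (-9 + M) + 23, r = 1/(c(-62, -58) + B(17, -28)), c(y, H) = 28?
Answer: I*√4049/9 ≈ 7.0702*I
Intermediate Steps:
r = 1/81 (r = 1/(28 + 53) = 1/81 ≈ 0.012346)
u(M) = 14 + M
√(u(-30 - 1*34) + r) = √((14 + (-30 - 1*34)) + 1/81) = √((14 + (-30 - 34)) + 1/81) = √((14 - 64) + 1/81) = √(-50 + 1/81) = √(-4049/81) = I*√4049/9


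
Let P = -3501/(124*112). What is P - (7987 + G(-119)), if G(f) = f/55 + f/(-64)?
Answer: -1525187557/190960 ≈ -7986.9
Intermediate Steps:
G(f) = 9*f/3520 (G(f) = f*(1/55) + f*(-1/64) = f/55 - f/64 = 9*f/3520)
P = -3501/13888 ≈ -0.25209
P - (7987 + G(-119)) = -3501/13888 - (7987 + (9/3520)*(-119)) = -3501/13888 - (7987 - 1071/3520) = -3501/13888 - 1*28113169/3520 = -3501/13888 - 28113169/3520 = -1525187557/190960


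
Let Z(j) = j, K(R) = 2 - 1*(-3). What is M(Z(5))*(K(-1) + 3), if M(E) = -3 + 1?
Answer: -16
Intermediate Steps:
K(R) = 5 (K(R) = 2 + 3 = 5)
M(E) = -2
M(Z(5))*(K(-1) + 3) = -2*(5 + 3) = -2*8 = -16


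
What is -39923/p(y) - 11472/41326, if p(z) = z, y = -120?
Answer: 824240629/2479560 ≈ 332.41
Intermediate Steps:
-39923/p(y) - 11472/41326 = -39923/(-120) - 11472/41326 = -39923*(-1/120) - 11472*1/41326 = 39923/120 - 5736/20663 = 824240629/2479560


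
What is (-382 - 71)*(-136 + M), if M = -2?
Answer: 62514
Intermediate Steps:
(-382 - 71)*(-136 + M) = (-382 - 71)*(-136 - 2) = -453*(-138) = 62514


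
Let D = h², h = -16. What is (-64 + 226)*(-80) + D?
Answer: -12704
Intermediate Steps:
D = 256 (D = (-16)² = 256)
(-64 + 226)*(-80) + D = (-64 + 226)*(-80) + 256 = 162*(-80) + 256 = -12960 + 256 = -12704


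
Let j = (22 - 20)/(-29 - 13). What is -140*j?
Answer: 20/3 ≈ 6.6667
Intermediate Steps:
j = -1/21 (j = 2/(-42) = 2*(-1/42) = -1/21 ≈ -0.047619)
-140*j = -140*(-1/21) = 20/3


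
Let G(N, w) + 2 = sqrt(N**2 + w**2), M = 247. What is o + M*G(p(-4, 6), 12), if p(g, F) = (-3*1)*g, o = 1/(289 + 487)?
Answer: -383343/776 + 2964*sqrt(2) ≈ 3697.7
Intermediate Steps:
o = 1/776 ≈ 0.0012887
p(g, F) = -3*g
G(N, w) = -2 + sqrt(N**2 + w**2)
o + M*G(p(-4, 6), 12) = 1/776 + 247*(-2 + sqrt((-3*(-4))**2 + 12**2)) = 1/776 + 247*(-2 + sqrt(12**2 + 144)) = 1/776 + 247*(-2 + sqrt(144 + 144)) = 1/776 + 247*(-2 + sqrt(288)) = 1/776 + 247*(-2 + 12*sqrt(2)) = 1/776 + (-494 + 2964*sqrt(2)) = -383343/776 + 2964*sqrt(2)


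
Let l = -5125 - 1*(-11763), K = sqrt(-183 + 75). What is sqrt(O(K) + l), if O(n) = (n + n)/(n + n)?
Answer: sqrt(6639) ≈ 81.480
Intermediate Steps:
K = 6*I*sqrt(3) (K = sqrt(-108) = 6*I*sqrt(3) ≈ 10.392*I)
l = 6638 (l = -5125 + 11763 = 6638)
O(n) = 1 (O(n) = (2*n)/((2*n)) = (2*n)*(1/(2*n)) = 1)
sqrt(O(K) + l) = sqrt(1 + 6638) = sqrt(6639)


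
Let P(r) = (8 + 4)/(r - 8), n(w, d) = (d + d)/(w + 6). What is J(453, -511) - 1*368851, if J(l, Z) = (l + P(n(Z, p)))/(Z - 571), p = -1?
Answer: -268592438145/728186 ≈ -3.6885e+5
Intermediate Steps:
n(w, d) = 2*d/(6 + w) (n(w, d) = (2*d)/(6 + w) = 2*d/(6 + w))
P(r) = 12/(-8 + r)
J(l, Z) = (l + 12/(-8 - 2/(6 + Z)))/(-571 + Z) (J(l, Z) = (l + 12/(-8 + 2*(-1)/(6 + Z)))/(Z - 571) = (l + 12/(-8 - 2/(6 + Z)))/(-571 + Z))
J(453, -511) - 1*368851 = (-36 - 6*(-511) + 453*(25 + 4*(-511)))/((-571 - 511)*(25 + 4*(-511))) - 1*368851 = (-36 + 3066 + 453*(25 - 2044))/((-1082)*(25 - 2044)) - 368851 = -1/1082*(-36 + 3066 + 453*(-2019))/(-2019) - 368851 = -1/1082*(-1/2019)*(-36 + 3066 - 914607) - 368851 = -1/1082*(-1/2019)*(-911577) - 368851 = -303859/728186 - 368851 = -268592438145/728186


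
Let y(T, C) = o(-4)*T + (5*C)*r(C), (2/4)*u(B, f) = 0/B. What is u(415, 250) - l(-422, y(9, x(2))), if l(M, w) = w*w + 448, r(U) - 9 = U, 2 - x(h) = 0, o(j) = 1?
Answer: -14609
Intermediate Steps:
u(B, f) = 0 (u(B, f) = 2*(0/B) = 2*0 = 0)
x(h) = 2 (x(h) = 2 - 1*0 = 2 + 0 = 2)
r(U) = 9 + U
y(T, C) = T + 5*C*(9 + C) (y(T, C) = 1*T + (5*C)*(9 + C) = T + 5*C*(9 + C))
l(M, w) = 448 + w² (l(M, w) = w² + 448 = 448 + w²)
u(415, 250) - l(-422, y(9, x(2))) = 0 - (448 + (9 + 5*2*(9 + 2))²) = 0 - (448 + (9 + 5*2*11)²) = 0 - (448 + (9 + 110)²) = 0 - (448 + 119²) = 0 - (448 + 14161) = 0 - 1*14609 = 0 - 14609 = -14609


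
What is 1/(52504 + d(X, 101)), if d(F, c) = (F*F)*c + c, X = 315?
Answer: 1/10074330 ≈ 9.9262e-8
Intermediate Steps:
d(F, c) = c + c*F² (d(F, c) = F²*c + c = c*F² + c = c + c*F²)
1/(52504 + d(X, 101)) = 1/(52504 + 101*(1 + 315²)) = 1/(52504 + 101*(1 + 99225)) = 1/(52504 + 101*99226) = 1/(52504 + 10021826) = 1/10074330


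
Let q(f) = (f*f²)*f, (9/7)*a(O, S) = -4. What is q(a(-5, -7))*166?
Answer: 102032896/6561 ≈ 15551.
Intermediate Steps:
a(O, S) = -28/9 (a(O, S) = (7/9)*(-4) = -28/9)
q(f) = f⁴ (q(f) = f³*f = f⁴)
q(a(-5, -7))*166 = (-28/9)⁴*166 = (614656/6561)*166 = 102032896/6561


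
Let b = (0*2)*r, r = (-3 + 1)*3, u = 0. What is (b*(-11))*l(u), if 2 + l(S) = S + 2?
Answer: 0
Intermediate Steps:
r = -6 (r = -2*3 = -6)
l(S) = S (l(S) = -2 + (S + 2) = -2 + (2 + S) = S)
b = 0 (b = (0*2)*(-6) = 0*(-6) = 0)
(b*(-11))*l(u) = (0*(-11))*0 = 0*0 = 0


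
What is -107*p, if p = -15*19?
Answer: 30495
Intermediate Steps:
p = -285
-107*p = -107*(-285) = 30495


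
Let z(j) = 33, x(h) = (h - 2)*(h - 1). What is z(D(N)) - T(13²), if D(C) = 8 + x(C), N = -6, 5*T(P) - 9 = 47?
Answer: 109/5 ≈ 21.800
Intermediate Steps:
x(h) = (-1 + h)*(-2 + h) (x(h) = (-2 + h)*(-1 + h) = (-1 + h)*(-2 + h))
T(P) = 56/5 (T(P) = 9/5 + (⅕)*47 = 9/5 + 47/5 = 56/5)
D(C) = 10 + C² - 3*C (D(C) = 8 + (2 + C² - 3*C) = 10 + C² - 3*C)
z(D(N)) - T(13²) = 33 - 1*56/5 = 33 - 56/5 = 109/5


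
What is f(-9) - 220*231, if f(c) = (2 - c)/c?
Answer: -457391/9 ≈ -50821.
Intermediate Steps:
f(c) = (2 - c)/c
f(-9) - 220*231 = (2 - 1*(-9))/(-9) - 220*231 = -(2 + 9)/9 - 50820 = -⅑*11 - 50820 = -11/9 - 50820 = -457391/9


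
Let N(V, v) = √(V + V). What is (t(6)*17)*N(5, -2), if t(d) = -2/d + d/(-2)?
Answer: -170*√10/3 ≈ -179.20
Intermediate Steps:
N(V, v) = √2*√V (N(V, v) = √(2*V) = √2*√V)
t(d) = -2/d - d/2 (t(d) = -2/d + d*(-½) = -2/d - d/2)
(t(6)*17)*N(5, -2) = ((-2/6 - ½*6)*17)*(√2*√5) = ((-2*⅙ - 3)*17)*√10 = ((-⅓ - 3)*17)*√10 = (-10/3*17)*√10 = -170*√10/3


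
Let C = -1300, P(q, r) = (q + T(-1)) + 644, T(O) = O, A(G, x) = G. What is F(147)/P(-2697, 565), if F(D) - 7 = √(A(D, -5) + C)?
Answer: -7/2054 - I*√1153/2054 ≈ -0.003408 - 0.016532*I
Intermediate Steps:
P(q, r) = 643 + q (P(q, r) = (q - 1) + 644 = (-1 + q) + 644 = 643 + q)
F(D) = 7 + √(-1300 + D) (F(D) = 7 + √(D - 1300) = 7 + √(-1300 + D))
F(147)/P(-2697, 565) = (7 + √(-1300 + 147))/(643 - 2697) = (7 + √(-1153))/(-2054) = (7 + I*√1153)*(-1/2054) = -7/2054 - I*√1153/2054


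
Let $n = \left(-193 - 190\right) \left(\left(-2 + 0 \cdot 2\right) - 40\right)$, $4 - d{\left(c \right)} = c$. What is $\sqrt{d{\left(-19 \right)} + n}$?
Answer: $\sqrt{16109} \approx 126.92$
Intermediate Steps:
$d{\left(c \right)} = 4 - c$
$n = 16086$ ($n = - 383 \left(\left(-2 + 0\right) - 40\right) = - 383 \left(-2 - 40\right) = \left(-383\right) \left(-42\right) = 16086$)
$\sqrt{d{\left(-19 \right)} + n} = \sqrt{\left(4 - -19\right) + 16086} = \sqrt{\left(4 + 19\right) + 16086} = \sqrt{23 + 16086} = \sqrt{16109}$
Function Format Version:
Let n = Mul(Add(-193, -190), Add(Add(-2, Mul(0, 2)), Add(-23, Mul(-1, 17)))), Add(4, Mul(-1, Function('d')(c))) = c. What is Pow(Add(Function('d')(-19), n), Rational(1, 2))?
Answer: Pow(16109, Rational(1, 2)) ≈ 126.92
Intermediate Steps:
Function('d')(c) = Add(4, Mul(-1, c))
n = 16086 (n = Mul(-383, Add(Add(-2, 0), Add(-23, -17))) = Mul(-383, Add(-2, -40)) = Mul(-383, -42) = 16086)
Pow(Add(Function('d')(-19), n), Rational(1, 2)) = Pow(Add(Add(4, Mul(-1, -19)), 16086), Rational(1, 2)) = Pow(Add(Add(4, 19), 16086), Rational(1, 2)) = Pow(Add(23, 16086), Rational(1, 2)) = Pow(16109, Rational(1, 2))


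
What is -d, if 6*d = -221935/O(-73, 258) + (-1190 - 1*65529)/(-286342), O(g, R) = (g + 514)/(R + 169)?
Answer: 553786259239/15462468 ≈ 35815.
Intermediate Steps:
O(g, R) = (514 + g)/(169 + R)
d = -553786259239/15462468 (d = (-221935*(169 + 258)/(514 - 73) + (-1190 - 1*65529)/(-286342))/6 = (-221935/(441/427) + (-1190 - 65529)*(-1/286342))/6 = (-221935/((1/427)*441) - 66719*(-1/286342))/6 = (-221935/63/61 + 66719/286342)/6 = (-221935*61/63 + 66719/286342)/6 = (-1934005/9 + 66719/286342)/6 = (⅙)*(-553786259239/2577078) = -553786259239/15462468 ≈ -35815.)
-d = -1*(-553786259239/15462468) = 553786259239/15462468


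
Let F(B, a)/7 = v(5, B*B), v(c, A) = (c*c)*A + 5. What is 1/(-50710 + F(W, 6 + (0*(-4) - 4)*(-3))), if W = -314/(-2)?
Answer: 1/4262900 ≈ 2.3458e-7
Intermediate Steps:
v(c, A) = 5 + A*c**2 (v(c, A) = c**2*A + 5 = A*c**2 + 5 = 5 + A*c**2)
W = 157 (W = -314*(-1/2) = 157)
F(B, a) = 35 + 175*B**2 (F(B, a) = 7*(5 + (B*B)*5**2) = 7*(5 + B**2*25) = 7*(5 + 25*B**2) = 35 + 175*B**2)
1/(-50710 + F(W, 6 + (0*(-4) - 4)*(-3))) = 1/(-50710 + (35 + 175*157**2)) = 1/(-50710 + (35 + 175*24649)) = 1/(-50710 + (35 + 4313575)) = 1/(-50710 + 4313610) = 1/4262900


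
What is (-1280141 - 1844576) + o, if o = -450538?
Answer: -3575255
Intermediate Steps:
(-1280141 - 1844576) + o = (-1280141 - 1844576) - 450538 = -3124717 - 450538 = -3575255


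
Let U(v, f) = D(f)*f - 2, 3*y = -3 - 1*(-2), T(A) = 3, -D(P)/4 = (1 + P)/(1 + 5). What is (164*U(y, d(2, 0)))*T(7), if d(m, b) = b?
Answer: -984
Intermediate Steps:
D(P) = -2/3 - 2*P/3 (D(P) = -4*(1 + P)/(1 + 5) = -4*(1 + P)/6 = -4*(1/6 + P/6) = -2/3 - 2*P/3)
y = -1/3 (y = (-3 - 1*(-2))/3 = (-3 + 2)/3 = (1/3)*(-1) = -1/3 ≈ -0.33333)
U(v, f) = -2 + f*(-2/3 - 2*f/3) (U(v, f) = (-2/3 - 2*f/3)*f - 2 = f*(-2/3 - 2*f/3) - 2 = -2 + f*(-2/3 - 2*f/3))
(164*U(y, d(2, 0)))*T(7) = (164*(-2 - 2/3*0*(1 + 0)))*3 = (164*(-2 - 2/3*0*1))*3 = (164*(-2 + 0))*3 = (164*(-2))*3 = -328*3 = -984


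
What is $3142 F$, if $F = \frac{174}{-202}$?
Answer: $- \frac{273354}{101} \approx -2706.5$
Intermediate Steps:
$F = - \frac{87}{101}$ ($F = 174 \left(- \frac{1}{202}\right) = - \frac{87}{101} \approx -0.86139$)
$3142 F = 3142 \left(- \frac{87}{101}\right) = - \frac{273354}{101}$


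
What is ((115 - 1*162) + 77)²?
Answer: 900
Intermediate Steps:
((115 - 1*162) + 77)² = ((115 - 162) + 77)² = (-47 + 77)² = 30² = 900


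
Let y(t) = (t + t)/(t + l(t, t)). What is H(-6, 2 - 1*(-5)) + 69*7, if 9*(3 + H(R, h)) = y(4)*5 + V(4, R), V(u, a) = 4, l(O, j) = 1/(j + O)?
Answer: 143012/297 ≈ 481.52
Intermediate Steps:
l(O, j) = 1/(O + j)
y(t) = 2*t/(t + 1/(2*t)) (y(t) = (t + t)/(t + 1/(t + t)) = (2*t)/(t + 1/(2*t)) = 2*t/(t + 1/(2*t)))
H(R, h) = -439/297 (H(R, h) = -3 + ((4*4²/(1 + 2*4²))*5 + 4)/9 = -3 + ((4*16/(1 + 2*16))*5 + 4)/9 = -3 + ((4*16/(1 + 32))*5 + 4)/9 = -3 + ((4*16/33)*5 + 4)/9 = -3 + ((4*16*(1/33))*5 + 4)/9 = -3 + ((64/33)*5 + 4)/9 = -3 + (320/33 + 4)/9 = -3 + (⅑)*(452/33) = -3 + 452/297 = -439/297)
H(-6, 2 - 1*(-5)) + 69*7 = -439/297 + 69*7 = -439/297 + 483 = 143012/297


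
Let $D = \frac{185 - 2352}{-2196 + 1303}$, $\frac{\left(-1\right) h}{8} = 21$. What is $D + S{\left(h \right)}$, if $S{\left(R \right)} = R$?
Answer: $- \frac{147857}{893} \approx -165.57$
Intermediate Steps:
$h = -168$ ($h = \left(-8\right) 21 = -168$)
$D = \frac{2167}{893}$ ($D = - \frac{2167}{-893} = \left(-2167\right) \left(- \frac{1}{893}\right) = \frac{2167}{893} \approx 2.4267$)
$D + S{\left(h \right)} = \frac{2167}{893} - 168 = - \frac{147857}{893}$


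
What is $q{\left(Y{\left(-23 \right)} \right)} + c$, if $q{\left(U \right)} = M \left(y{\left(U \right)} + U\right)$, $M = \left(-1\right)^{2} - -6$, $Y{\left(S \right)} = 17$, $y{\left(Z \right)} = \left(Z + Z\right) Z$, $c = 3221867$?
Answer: $3226032$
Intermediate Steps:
$y{\left(Z \right)} = 2 Z^{2}$ ($y{\left(Z \right)} = 2 Z Z = 2 Z^{2}$)
$M = 7$ ($M = 1 + 6 = 7$)
$q{\left(U \right)} = 7 U + 14 U^{2}$ ($q{\left(U \right)} = 7 \left(2 U^{2} + U\right) = 7 \left(U + 2 U^{2}\right) = 7 U + 14 U^{2}$)
$q{\left(Y{\left(-23 \right)} \right)} + c = 7 \cdot 17 \left(1 + 2 \cdot 17\right) + 3221867 = 7 \cdot 17 \left(1 + 34\right) + 3221867 = 7 \cdot 17 \cdot 35 + 3221867 = 4165 + 3221867 = 3226032$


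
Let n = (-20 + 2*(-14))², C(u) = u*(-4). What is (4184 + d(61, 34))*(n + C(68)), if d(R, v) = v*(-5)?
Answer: 8156448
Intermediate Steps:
d(R, v) = -5*v
C(u) = -4*u
n = 2304 (n = (-20 - 28)² = (-48)² = 2304)
(4184 + d(61, 34))*(n + C(68)) = (4184 - 5*34)*(2304 - 4*68) = (4184 - 170)*(2304 - 272) = 4014*2032 = 8156448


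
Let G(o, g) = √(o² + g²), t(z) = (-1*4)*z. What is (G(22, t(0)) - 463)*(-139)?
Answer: 61299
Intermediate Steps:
t(z) = -4*z
G(o, g) = √(g² + o²)
(G(22, t(0)) - 463)*(-139) = (√((-4*0)² + 22²) - 463)*(-139) = (√(0² + 484) - 463)*(-139) = (√(0 + 484) - 463)*(-139) = (√484 - 463)*(-139) = (22 - 463)*(-139) = -441*(-139) = 61299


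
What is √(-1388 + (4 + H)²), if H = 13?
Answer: I*√1099 ≈ 33.151*I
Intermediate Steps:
√(-1388 + (4 + H)²) = √(-1388 + (4 + 13)²) = √(-1388 + 17²) = √(-1388 + 289) = √(-1099) = I*√1099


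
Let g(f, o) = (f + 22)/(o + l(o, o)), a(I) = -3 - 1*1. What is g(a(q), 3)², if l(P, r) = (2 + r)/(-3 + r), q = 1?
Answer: 0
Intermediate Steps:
a(I) = -4 (a(I) = -3 - 1 = -4)
l(P, r) = (2 + r)/(-3 + r)
g(f, o) = (22 + f)/(o + (2 + o)/(-3 + o)) (g(f, o) = (f + 22)/(o + (2 + o)/(-3 + o)) = (22 + f)/(o + (2 + o)/(-3 + o)))
g(a(q), 3)² = ((-3 + 3)*(22 - 4)/(2 + 3 + 3*(-3 + 3)))² = (0*18/(2 + 3 + 3*0))² = (0*18/(2 + 3 + 0))² = (0*18/5)² = ((⅕)*0*18)² = 0² = 0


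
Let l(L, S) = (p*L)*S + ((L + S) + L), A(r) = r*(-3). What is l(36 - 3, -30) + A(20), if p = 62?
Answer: -61404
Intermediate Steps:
A(r) = -3*r
l(L, S) = S + 2*L + 62*L*S (l(L, S) = (62*L)*S + ((L + S) + L) = 62*L*S + (S + 2*L) = S + 2*L + 62*L*S)
l(36 - 3, -30) + A(20) = (-30 + 2*(36 - 3) + 62*(36 - 3)*(-30)) - 3*20 = (-30 + 2*33 + 62*33*(-30)) - 60 = (-30 + 66 - 61380) - 60 = -61344 - 60 = -61404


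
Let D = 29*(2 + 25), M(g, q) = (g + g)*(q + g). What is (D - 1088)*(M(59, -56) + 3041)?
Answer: -1035475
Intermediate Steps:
M(g, q) = 2*g*(g + q) (M(g, q) = (2*g)*(g + q) = 2*g*(g + q))
D = 783 (D = 29*27 = 783)
(D - 1088)*(M(59, -56) + 3041) = (783 - 1088)*(2*59*(59 - 56) + 3041) = -305*(2*59*3 + 3041) = -305*(354 + 3041) = -305*3395 = -1035475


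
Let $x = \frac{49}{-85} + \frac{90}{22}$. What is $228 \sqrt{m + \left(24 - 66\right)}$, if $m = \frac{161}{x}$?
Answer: $\frac{114 \sqrt{41150578}}{1643} \approx 445.1$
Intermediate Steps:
$x = \frac{3286}{935}$ ($x = 49 \left(- \frac{1}{85}\right) + 90 \cdot \frac{1}{22} = - \frac{49}{85} + \frac{45}{11} = \frac{3286}{935} \approx 3.5144$)
$m = \frac{150535}{3286}$ ($m = \frac{161}{\frac{3286}{935}} = 161 \cdot \frac{935}{3286} = \frac{150535}{3286} \approx 45.811$)
$228 \sqrt{m + \left(24 - 66\right)} = 228 \sqrt{\frac{150535}{3286} + \left(24 - 66\right)} = 228 \sqrt{\frac{150535}{3286} - 42} = 228 \sqrt{\frac{12523}{3286}} = 228 \frac{\sqrt{41150578}}{3286} = \frac{114 \sqrt{41150578}}{1643}$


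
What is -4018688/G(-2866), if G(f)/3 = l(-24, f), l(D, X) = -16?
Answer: 251168/3 ≈ 83723.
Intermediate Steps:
G(f) = -48 (G(f) = 3*(-16) = -48)
-4018688/G(-2866) = -4018688/(-48) = -4018688*(-1/48) = 251168/3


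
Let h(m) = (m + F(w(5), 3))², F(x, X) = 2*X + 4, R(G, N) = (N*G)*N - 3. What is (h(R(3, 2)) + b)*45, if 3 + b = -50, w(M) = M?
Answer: 13860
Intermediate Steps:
R(G, N) = -3 + G*N² (R(G, N) = (G*N)*N - 3 = G*N² - 3 = -3 + G*N²)
F(x, X) = 4 + 2*X
h(m) = (10 + m)² (h(m) = (m + (4 + 2*3))² = (m + (4 + 6))² = (m + 10)² = (10 + m)²)
b = -53 (b = -3 - 50 = -53)
(h(R(3, 2)) + b)*45 = ((10 + (-3 + 3*2²))² - 53)*45 = ((10 + (-3 + 3*4))² - 53)*45 = ((10 + (-3 + 12))² - 53)*45 = ((10 + 9)² - 53)*45 = (19² - 53)*45 = (361 - 53)*45 = 308*45 = 13860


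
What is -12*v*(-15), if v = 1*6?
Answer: 1080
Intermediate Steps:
v = 6
-12*v*(-15) = -12*6*(-15) = -72*(-15) = 1080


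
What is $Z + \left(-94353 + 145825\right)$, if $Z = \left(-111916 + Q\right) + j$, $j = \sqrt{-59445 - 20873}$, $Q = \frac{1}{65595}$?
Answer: $- \frac{3964824179}{65595} + i \sqrt{80318} \approx -60444.0 + 283.4 i$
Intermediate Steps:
$Q = \frac{1}{65595} \approx 1.5245 \cdot 10^{-5}$
$j = i \sqrt{80318}$ ($j = \sqrt{-80318} = i \sqrt{80318} \approx 283.4 i$)
$Z = - \frac{7341130019}{65595} + i \sqrt{80318}$ ($Z = \left(-111916 + \frac{1}{65595}\right) + i \sqrt{80318} = - \frac{7341130019}{65595} + i \sqrt{80318} \approx -1.1192 \cdot 10^{5} + 283.4 i$)
$Z + \left(-94353 + 145825\right) = \left(- \frac{7341130019}{65595} + i \sqrt{80318}\right) + \left(-94353 + 145825\right) = \left(- \frac{7341130019}{65595} + i \sqrt{80318}\right) + 51472 = - \frac{3964824179}{65595} + i \sqrt{80318}$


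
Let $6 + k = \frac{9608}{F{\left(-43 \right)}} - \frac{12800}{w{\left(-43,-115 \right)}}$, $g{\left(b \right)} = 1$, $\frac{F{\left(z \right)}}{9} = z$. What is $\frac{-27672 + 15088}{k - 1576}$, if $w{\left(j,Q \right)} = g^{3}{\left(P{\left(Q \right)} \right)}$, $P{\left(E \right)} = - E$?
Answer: $\frac{2435004}{2787721} \approx 0.87348$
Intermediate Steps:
$F{\left(z \right)} = 9 z$
$w{\left(j,Q \right)} = 1$ ($w{\left(j,Q \right)} = 1^{3} = 1$)
$k = - \frac{4965530}{387}$ ($k = -6 + \left(\frac{9608}{9 \left(-43\right)} - \frac{12800}{1}\right) = -6 + \left(\frac{9608}{-387} - 12800\right) = -6 + \left(9608 \left(- \frac{1}{387}\right) - 12800\right) = -6 - \frac{4963208}{387} = - \frac{4965530}{387} \approx -12831.0$)
$\frac{-27672 + 15088}{k - 1576} = \frac{-27672 + 15088}{- \frac{4965530}{387} - 1576} = - \frac{12584}{- \frac{5575442}{387}} = \left(-12584\right) \left(- \frac{387}{5575442}\right) = \frac{2435004}{2787721}$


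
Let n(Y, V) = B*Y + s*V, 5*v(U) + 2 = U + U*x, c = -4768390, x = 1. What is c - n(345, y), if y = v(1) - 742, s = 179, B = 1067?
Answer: -5003687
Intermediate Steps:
v(U) = -⅖ + 2*U/5 (v(U) = -⅖ + (U + U*1)/5 = -⅖ + (U + U)/5 = -⅖ + (2*U)/5 = -⅖ + 2*U/5)
y = -742 (y = (-⅖ + (⅖)*1) - 742 = (-⅖ + ⅖) - 742 = 0 - 742 = -742)
n(Y, V) = 179*V + 1067*Y (n(Y, V) = 1067*Y + 179*V = 179*V + 1067*Y)
c - n(345, y) = -4768390 - (179*(-742) + 1067*345) = -4768390 - (-132818 + 368115) = -4768390 - 1*235297 = -4768390 - 235297 = -5003687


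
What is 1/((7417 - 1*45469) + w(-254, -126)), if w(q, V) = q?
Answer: -1/38306 ≈ -2.6106e-5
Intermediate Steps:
1/((7417 - 1*45469) + w(-254, -126)) = 1/((7417 - 1*45469) - 254) = 1/((7417 - 45469) - 254) = 1/(-38052 - 254) = 1/(-38306) = -1/38306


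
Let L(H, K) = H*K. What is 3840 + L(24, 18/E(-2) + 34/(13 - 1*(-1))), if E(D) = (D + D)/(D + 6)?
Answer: 24264/7 ≈ 3466.3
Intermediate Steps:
E(D) = 2*D/(6 + D) (E(D) = (2*D)/(6 + D) = 2*D/(6 + D))
3840 + L(24, 18/E(-2) + 34/(13 - 1*(-1))) = 3840 + 24*(18/((2*(-2)/(6 - 2))) + 34/(13 - 1*(-1))) = 3840 + 24*(18/((2*(-2)/4)) + 34/(13 + 1)) = 3840 + 24*(18/((2*(-2)*(¼))) + 34/14) = 3840 + 24*(18/(-1) + 34*(1/14)) = 3840 + 24*(18*(-1) + 17/7) = 3840 + 24*(-18 + 17/7) = 3840 + 24*(-109/7) = 3840 - 2616/7 = 24264/7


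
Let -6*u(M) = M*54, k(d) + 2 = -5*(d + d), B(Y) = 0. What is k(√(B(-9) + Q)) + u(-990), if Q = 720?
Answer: 8908 - 120*√5 ≈ 8639.7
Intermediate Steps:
k(d) = -2 - 10*d (k(d) = -2 - 5*(d + d) = -2 - 10*d)
u(M) = -9*M (u(M) = -M*54/6 = -9*M)
k(√(B(-9) + Q)) + u(-990) = (-2 - 10*√(0 + 720)) - 9*(-990) = (-2 - 120*√5) + 8910 = 8908 - 120*√5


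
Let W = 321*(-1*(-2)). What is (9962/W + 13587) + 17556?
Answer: 10001884/321 ≈ 31159.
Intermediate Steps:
W = 642 (W = 321*2 = 642)
(9962/W + 13587) + 17556 = (9962/642 + 13587) + 17556 = (9962*(1/642) + 13587) + 17556 = (4981/321 + 13587) + 17556 = 4366408/321 + 17556 = 10001884/321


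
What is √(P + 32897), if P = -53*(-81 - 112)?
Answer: √43126 ≈ 207.67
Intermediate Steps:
P = 10229 (P = -53*(-193) = 10229)
√(P + 32897) = √(10229 + 32897) = √43126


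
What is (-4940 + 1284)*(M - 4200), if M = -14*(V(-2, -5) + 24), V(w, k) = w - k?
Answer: 16737168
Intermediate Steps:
M = -378 (M = -14*((-2 - 1*(-5)) + 24) = -14*((-2 + 5) + 24) = -14*(3 + 24) = -14*27 = -378)
(-4940 + 1284)*(M - 4200) = (-4940 + 1284)*(-378 - 4200) = -3656*(-4578) = 16737168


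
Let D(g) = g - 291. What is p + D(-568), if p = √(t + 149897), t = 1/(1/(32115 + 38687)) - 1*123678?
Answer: -859 + √97021 ≈ -547.52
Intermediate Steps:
D(g) = -291 + g
t = -52876 (t = 1/(1/70802) - 123678 = 70802 - 123678 = -52876)
p = √97021 (p = √(-52876 + 149897) = √97021 ≈ 311.48)
p + D(-568) = √97021 + (-291 - 568) = √97021 - 859 = -859 + √97021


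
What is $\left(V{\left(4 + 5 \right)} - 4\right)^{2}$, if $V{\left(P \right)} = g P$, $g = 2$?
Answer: $196$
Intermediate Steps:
$V{\left(P \right)} = 2 P$
$\left(V{\left(4 + 5 \right)} - 4\right)^{2} = \left(2 \left(4 + 5\right) - 4\right)^{2} = \left(2 \cdot 9 - 4\right)^{2} = \left(18 - 4\right)^{2} = 14^{2} = 196$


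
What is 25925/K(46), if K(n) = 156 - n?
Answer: 5185/22 ≈ 235.68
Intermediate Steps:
25925/K(46) = 25925/(156 - 1*46) = 25925/(156 - 46) = 25925/110 = 25925*(1/110) = 5185/22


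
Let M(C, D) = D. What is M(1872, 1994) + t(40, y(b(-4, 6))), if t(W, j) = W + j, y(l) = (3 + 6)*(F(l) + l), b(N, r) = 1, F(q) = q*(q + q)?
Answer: 2061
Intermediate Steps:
F(q) = 2*q² (F(q) = q*(2*q) = 2*q²)
y(l) = 9*l + 18*l² (y(l) = (3 + 6)*(2*l² + l) = 9*(l + 2*l²) = 9*l + 18*l²)
M(1872, 1994) + t(40, y(b(-4, 6))) = 1994 + (40 + 9*1*(1 + 2*1)) = 1994 + (40 + 9*1*(1 + 2)) = 1994 + (40 + 9*1*3) = 1994 + (40 + 27) = 1994 + 67 = 2061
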